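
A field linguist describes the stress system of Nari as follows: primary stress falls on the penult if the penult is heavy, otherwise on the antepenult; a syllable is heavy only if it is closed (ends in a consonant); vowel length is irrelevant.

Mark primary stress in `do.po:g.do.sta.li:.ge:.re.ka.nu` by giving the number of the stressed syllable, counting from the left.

7

Weights: 7 re L, 8 ka L, 9 nu L.
The penult (syllable 8, ka) is light, so stress falls on the antepenult (syllable 7, re).
Primary stress: syllable 7 → do.po:g.do.sta.li:.ge:.ˈre.ka.nu.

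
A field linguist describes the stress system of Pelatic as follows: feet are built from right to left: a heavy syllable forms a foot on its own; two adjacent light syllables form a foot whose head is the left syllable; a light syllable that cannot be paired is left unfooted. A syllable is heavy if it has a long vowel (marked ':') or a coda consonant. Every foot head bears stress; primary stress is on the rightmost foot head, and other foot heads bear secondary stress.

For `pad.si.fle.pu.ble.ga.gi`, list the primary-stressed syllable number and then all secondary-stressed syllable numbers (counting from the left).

primary 6, secondary 1, 2, 4

Weights: 1 pad H, 2 si L, 3 fle L, 4 pu L, 5 ble L, 6 ga L, 7 gi L.
Parse right to left (heavy = foot alone; LL = one foot; stranded L unfooted): (ˈpad) (ˈsi.fle) (ˈpu.ble) (ˈga.gi).
Foot heads: 1, 2, 4, 6.
Primary stress on the rightmost head = syllable 6.
Secondary stress on 1, 2, 4: ˌpad.ˌsi.fle.ˌpu.ble.ˈga.gi.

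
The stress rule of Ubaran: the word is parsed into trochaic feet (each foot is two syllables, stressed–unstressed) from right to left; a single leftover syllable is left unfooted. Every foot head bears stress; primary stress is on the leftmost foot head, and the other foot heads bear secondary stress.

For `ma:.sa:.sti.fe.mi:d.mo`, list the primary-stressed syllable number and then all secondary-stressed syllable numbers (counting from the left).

primary 1, secondary 3, 5

Parse right to left into trochaic (ˈσσ) feet: (ˈma:.sa:) (ˈsti.fe) (ˈmi:d.mo).
Foot heads (stressed positions): 1, 3, 5.
End Rule Leftmost: primary stress on the leftmost head = syllable 1.
Secondary stress on 3, 5: ˈma:.sa:.ˌsti.fe.ˌmi:d.mo.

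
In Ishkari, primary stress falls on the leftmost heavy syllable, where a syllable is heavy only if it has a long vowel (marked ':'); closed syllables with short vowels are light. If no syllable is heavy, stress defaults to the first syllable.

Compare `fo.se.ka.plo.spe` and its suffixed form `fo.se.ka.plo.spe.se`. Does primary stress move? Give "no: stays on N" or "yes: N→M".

Base `fo.se.ka.plo.spe` (5 syllables):
  Weights: 1 fo L, 2 se L, 3 ka L, 4 plo L, 5 spe L.
  No heavy syllable in the domain; default to the first syllable = syllable 1.
  → primary stress on syllable 1.
Suffixed `fo.se.ka.plo.spe.se` (6 syllables):
  Weights: 1 fo L, 2 se L, 3 ka L, 4 plo L, 5 spe L, 6 se L.
  No heavy syllable in the domain; default to the first syllable = syllable 1.
  → primary stress on syllable 1.

no: stays on 1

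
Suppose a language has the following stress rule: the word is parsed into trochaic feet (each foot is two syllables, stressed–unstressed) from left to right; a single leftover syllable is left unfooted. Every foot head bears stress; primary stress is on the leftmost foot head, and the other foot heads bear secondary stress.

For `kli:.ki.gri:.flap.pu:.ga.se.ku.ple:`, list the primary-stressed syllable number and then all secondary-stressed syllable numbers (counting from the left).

Parse left to right into trochaic (ˈσσ) feet: (ˈkli:.ki) (ˈgri:.flap) (ˈpu:.ga) (ˈse.ku) ple:. Syllable 9 is left unfooted.
Foot heads (stressed positions): 1, 3, 5, 7.
End Rule Leftmost: primary stress on the leftmost head = syllable 1.
Secondary stress on 3, 5, 7: ˈkli:.ki.ˌgri:.flap.ˌpu:.ga.ˌse.ku.ple:.

primary 1, secondary 3, 5, 7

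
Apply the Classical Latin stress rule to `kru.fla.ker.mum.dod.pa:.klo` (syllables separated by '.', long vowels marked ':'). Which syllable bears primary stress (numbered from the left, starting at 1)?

6

Classical Latin: stress the penult if heavy (long vowel or closed), else the antepenult.
Weights: 5 dod H, 6 pa: H, 7 klo L.
The penult (syllable 6, pa:) is heavy, so it takes stress.
Stress on syllable 6: kru.fla.ker.mum.dod.ˈpa:.klo.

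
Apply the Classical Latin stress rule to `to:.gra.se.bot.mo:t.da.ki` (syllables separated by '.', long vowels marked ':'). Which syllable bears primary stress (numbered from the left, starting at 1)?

Classical Latin: stress the penult if heavy (long vowel or closed), else the antepenult.
Weights: 5 mo:t H, 6 da L, 7 ki L.
The penult (syllable 6, da) is light, so stress falls on the antepenult (syllable 5, mo:t).
Stress on syllable 5: to:.gra.se.bot.ˈmo:t.da.ki.

5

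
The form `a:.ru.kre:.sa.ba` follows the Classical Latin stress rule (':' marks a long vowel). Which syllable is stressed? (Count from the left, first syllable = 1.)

Classical Latin: stress the penult if heavy (long vowel or closed), else the antepenult.
Weights: 3 kre: H, 4 sa L, 5 ba L.
The penult (syllable 4, sa) is light, so stress falls on the antepenult (syllable 3, kre:).
Stress on syllable 3: a:.ru.ˈkre:.sa.ba.

3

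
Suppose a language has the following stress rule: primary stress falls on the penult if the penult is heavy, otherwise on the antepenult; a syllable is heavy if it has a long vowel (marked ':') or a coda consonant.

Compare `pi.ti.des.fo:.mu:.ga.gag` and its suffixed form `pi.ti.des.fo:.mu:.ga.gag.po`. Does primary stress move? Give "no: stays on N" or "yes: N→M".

yes: 5→7

Base `pi.ti.des.fo:.mu:.ga.gag` (7 syllables):
  Weights: 5 mu: H, 6 ga L, 7 gag H.
  The penult (syllable 6, ga) is light, so stress falls on the antepenult (syllable 5, mu:).
  → primary stress on syllable 5.
Suffixed `pi.ti.des.fo:.mu:.ga.gag.po` (8 syllables):
  Weights: 6 ga L, 7 gag H, 8 po L.
  The penult (syllable 7, gag) is heavy, so it takes stress.
  → primary stress on syllable 7.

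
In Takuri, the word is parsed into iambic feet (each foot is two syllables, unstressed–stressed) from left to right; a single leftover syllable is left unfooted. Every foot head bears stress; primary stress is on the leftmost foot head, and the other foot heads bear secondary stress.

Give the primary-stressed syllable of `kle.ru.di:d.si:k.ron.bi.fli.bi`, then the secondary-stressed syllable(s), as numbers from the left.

Parse left to right into iambic (σˈσ) feet: (kle.ˈru) (di:d.ˈsi:k) (ron.ˈbi) (fli.ˈbi).
Foot heads (stressed positions): 2, 4, 6, 8.
End Rule Leftmost: primary stress on the leftmost head = syllable 2.
Secondary stress on 4, 6, 8: kle.ˈru.di:d.ˌsi:k.ron.ˌbi.fli.ˌbi.

primary 2, secondary 4, 6, 8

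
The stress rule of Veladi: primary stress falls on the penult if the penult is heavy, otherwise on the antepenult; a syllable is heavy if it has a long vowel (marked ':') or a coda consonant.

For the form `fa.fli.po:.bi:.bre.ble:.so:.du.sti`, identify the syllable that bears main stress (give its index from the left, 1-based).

7

Weights: 7 so: H, 8 du L, 9 sti L.
The penult (syllable 8, du) is light, so stress falls on the antepenult (syllable 7, so:).
Primary stress: syllable 7 → fa.fli.po:.bi:.bre.ble:.ˈso:.du.sti.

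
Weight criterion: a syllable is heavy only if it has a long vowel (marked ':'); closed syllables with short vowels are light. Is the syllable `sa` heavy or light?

light

`sa`: short vowel, open (no coda). Short vowel → light.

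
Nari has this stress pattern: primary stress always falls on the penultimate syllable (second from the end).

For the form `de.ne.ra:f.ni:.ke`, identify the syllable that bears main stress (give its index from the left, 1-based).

4

The word has 5 syllables; the penultimate syllable (second from the end) is syllable 4 (ni:).
Primary stress: syllable 4 → de.ne.ra:f.ˈni:.ke.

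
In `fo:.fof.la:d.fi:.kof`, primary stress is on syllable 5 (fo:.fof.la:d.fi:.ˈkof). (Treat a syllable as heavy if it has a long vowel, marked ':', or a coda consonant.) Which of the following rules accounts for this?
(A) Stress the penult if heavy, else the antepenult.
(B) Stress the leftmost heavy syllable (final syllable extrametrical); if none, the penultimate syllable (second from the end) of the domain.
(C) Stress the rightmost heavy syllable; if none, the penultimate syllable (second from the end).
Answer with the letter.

C

Rule A → syllable 4 (observed: 5).
Rule B → syllable 1 (observed: 5).
Rule C → syllable 5 ✓.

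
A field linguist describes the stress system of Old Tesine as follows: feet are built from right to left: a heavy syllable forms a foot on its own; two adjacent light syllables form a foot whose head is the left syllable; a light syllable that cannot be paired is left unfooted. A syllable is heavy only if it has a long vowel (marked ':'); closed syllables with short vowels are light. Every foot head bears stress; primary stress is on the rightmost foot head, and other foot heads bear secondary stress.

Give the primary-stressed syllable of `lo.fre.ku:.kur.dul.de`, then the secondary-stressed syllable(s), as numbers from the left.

Weights: 1 lo L, 2 fre L, 3 ku: H, 4 kur L, 5 dul L, 6 de L.
Parse right to left (heavy = foot alone; LL = one foot; stranded L unfooted): (ˈlo.fre) (ˈku:) kur (ˈdul.de).
Foot heads: 1, 3, 5.
Primary stress on the rightmost head = syllable 5.
Secondary stress on 1, 3: ˌlo.fre.ˌku:.kur.ˈdul.de.

primary 5, secondary 1, 3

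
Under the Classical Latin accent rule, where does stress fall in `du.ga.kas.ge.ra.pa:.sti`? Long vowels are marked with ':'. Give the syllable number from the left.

6

Classical Latin: stress the penult if heavy (long vowel or closed), else the antepenult.
Weights: 5 ra L, 6 pa: H, 7 sti L.
The penult (syllable 6, pa:) is heavy, so it takes stress.
Stress on syllable 6: du.ga.kas.ge.ra.ˈpa:.sti.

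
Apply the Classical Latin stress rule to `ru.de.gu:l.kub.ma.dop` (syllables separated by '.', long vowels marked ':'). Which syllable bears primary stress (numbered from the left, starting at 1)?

4

Classical Latin: stress the penult if heavy (long vowel or closed), else the antepenult.
Weights: 4 kub H, 5 ma L, 6 dop H.
The penult (syllable 5, ma) is light, so stress falls on the antepenult (syllable 4, kub).
Stress on syllable 4: ru.de.gu:l.ˈkub.ma.dop.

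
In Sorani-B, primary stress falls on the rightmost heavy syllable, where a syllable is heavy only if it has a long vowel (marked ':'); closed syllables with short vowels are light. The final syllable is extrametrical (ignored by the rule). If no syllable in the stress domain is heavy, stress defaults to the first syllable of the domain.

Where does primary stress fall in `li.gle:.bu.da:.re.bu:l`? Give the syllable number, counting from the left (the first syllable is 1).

The final syllable (6, bu:l) is extrametrical; the stress domain is syllables 1–5.
Weights: 1 li L, 2 gle: H, 3 bu L, 4 da: H, 5 re L.
Heavy syllables in the domain: 2, 4. The rightmost is syllable 4 (da:).
Primary stress: syllable 4 → li.gle:.bu.ˈda:.re.bu:l.

4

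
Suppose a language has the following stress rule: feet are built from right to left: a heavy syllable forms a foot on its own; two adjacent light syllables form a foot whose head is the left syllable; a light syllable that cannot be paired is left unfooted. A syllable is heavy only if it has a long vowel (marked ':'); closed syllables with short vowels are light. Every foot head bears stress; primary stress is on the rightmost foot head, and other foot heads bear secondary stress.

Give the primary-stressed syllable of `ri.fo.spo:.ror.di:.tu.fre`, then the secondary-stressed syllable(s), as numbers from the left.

primary 6, secondary 1, 3, 5

Weights: 1 ri L, 2 fo L, 3 spo: H, 4 ror L, 5 di: H, 6 tu L, 7 fre L.
Parse right to left (heavy = foot alone; LL = one foot; stranded L unfooted): (ˈri.fo) (ˈspo:) ror (ˈdi:) (ˈtu.fre).
Foot heads: 1, 3, 5, 6.
Primary stress on the rightmost head = syllable 6.
Secondary stress on 1, 3, 5: ˌri.fo.ˌspo:.ror.ˌdi:.ˈtu.fre.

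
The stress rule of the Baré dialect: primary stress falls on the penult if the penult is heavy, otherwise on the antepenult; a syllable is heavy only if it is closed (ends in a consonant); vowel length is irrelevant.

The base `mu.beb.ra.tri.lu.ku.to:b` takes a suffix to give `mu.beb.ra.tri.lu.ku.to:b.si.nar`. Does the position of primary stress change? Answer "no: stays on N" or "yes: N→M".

Base `mu.beb.ra.tri.lu.ku.to:b` (7 syllables):
  Weights: 5 lu L, 6 ku L, 7 to:b H.
  The penult (syllable 6, ku) is light, so stress falls on the antepenult (syllable 5, lu).
  → primary stress on syllable 5.
Suffixed `mu.beb.ra.tri.lu.ku.to:b.si.nar` (9 syllables):
  Weights: 7 to:b H, 8 si L, 9 nar H.
  The penult (syllable 8, si) is light, so stress falls on the antepenult (syllable 7, to:b).
  → primary stress on syllable 7.

yes: 5→7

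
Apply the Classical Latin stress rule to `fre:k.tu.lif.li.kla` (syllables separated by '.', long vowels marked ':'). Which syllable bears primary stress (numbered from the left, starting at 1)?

3

Classical Latin: stress the penult if heavy (long vowel or closed), else the antepenult.
Weights: 3 lif H, 4 li L, 5 kla L.
The penult (syllable 4, li) is light, so stress falls on the antepenult (syllable 3, lif).
Stress on syllable 3: fre:k.tu.ˈlif.li.kla.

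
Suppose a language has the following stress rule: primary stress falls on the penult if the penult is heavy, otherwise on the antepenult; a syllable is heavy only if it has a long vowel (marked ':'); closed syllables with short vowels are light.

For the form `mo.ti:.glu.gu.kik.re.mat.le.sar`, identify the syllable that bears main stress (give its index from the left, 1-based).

Weights: 7 mat L, 8 le L, 9 sar L.
The penult (syllable 8, le) is light, so stress falls on the antepenult (syllable 7, mat).
Primary stress: syllable 7 → mo.ti:.glu.gu.kik.re.ˈmat.le.sar.

7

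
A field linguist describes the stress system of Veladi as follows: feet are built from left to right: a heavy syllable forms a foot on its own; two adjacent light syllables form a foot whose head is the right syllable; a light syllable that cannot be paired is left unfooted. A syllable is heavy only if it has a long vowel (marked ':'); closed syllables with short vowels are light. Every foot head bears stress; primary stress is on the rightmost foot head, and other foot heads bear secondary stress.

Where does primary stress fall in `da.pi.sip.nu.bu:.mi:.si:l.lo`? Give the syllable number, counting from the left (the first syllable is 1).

7

Weights: 1 da L, 2 pi L, 3 sip L, 4 nu L, 5 bu: H, 6 mi: H, 7 si:l H, 8 lo L.
Parse left to right (heavy = foot alone; LL = one foot; stranded L unfooted): (da.ˈpi) (sip.ˈnu) (ˈbu:) (ˈmi:) (ˈsi:l) lo.
Foot heads: 2, 4, 5, 6, 7.
Primary stress on the rightmost head = syllable 7.
Primary stress: syllable 7 → da.pi.sip.nu.bu:.mi:.ˈsi:l.lo.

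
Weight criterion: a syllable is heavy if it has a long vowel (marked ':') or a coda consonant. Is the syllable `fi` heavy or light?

light

`fi`: short vowel, open (no coda). Short vowel, open → light.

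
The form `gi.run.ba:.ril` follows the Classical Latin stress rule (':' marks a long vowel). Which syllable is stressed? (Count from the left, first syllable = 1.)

3

Classical Latin: stress the penult if heavy (long vowel or closed), else the antepenult.
Weights: 2 run H, 3 ba: H, 4 ril H.
The penult (syllable 3, ba:) is heavy, so it takes stress.
Stress on syllable 3: gi.run.ˈba:.ril.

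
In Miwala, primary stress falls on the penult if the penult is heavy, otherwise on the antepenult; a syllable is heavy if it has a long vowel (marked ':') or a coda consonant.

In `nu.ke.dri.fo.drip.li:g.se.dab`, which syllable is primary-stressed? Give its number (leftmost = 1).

6

Weights: 6 li:g H, 7 se L, 8 dab H.
The penult (syllable 7, se) is light, so stress falls on the antepenult (syllable 6, li:g).
Primary stress: syllable 6 → nu.ke.dri.fo.drip.ˈli:g.se.dab.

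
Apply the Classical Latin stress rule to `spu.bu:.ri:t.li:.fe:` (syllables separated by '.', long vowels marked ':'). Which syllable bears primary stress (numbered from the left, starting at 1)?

4

Classical Latin: stress the penult if heavy (long vowel or closed), else the antepenult.
Weights: 3 ri:t H, 4 li: H, 5 fe: H.
The penult (syllable 4, li:) is heavy, so it takes stress.
Stress on syllable 4: spu.bu:.ri:t.ˈli:.fe:.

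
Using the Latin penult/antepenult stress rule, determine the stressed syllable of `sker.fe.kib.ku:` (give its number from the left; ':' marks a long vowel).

3

Classical Latin: stress the penult if heavy (long vowel or closed), else the antepenult.
Weights: 2 fe L, 3 kib H, 4 ku: H.
The penult (syllable 3, kib) is heavy, so it takes stress.
Stress on syllable 3: sker.fe.ˈkib.ku:.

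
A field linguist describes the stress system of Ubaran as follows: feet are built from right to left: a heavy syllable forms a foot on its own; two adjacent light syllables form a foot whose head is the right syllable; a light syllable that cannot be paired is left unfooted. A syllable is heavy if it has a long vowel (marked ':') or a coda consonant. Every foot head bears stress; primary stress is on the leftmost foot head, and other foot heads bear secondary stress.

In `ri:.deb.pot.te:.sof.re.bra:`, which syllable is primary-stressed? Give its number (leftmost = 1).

Weights: 1 ri: H, 2 deb H, 3 pot H, 4 te: H, 5 sof H, 6 re L, 7 bra: H.
Parse right to left (heavy = foot alone; LL = one foot; stranded L unfooted): (ˈri:) (ˈdeb) (ˈpot) (ˈte:) (ˈsof) re (ˈbra:).
Foot heads: 1, 2, 3, 4, 5, 7.
Primary stress on the leftmost head = syllable 1.
Primary stress: syllable 1 → ˈri:.deb.pot.te:.sof.re.bra:.

1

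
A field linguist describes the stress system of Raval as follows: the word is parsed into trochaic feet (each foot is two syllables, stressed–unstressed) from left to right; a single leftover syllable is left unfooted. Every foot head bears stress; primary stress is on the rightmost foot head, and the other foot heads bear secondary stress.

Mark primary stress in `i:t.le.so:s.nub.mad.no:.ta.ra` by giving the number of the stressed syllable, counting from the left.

Parse left to right into trochaic (ˈσσ) feet: (ˈi:t.le) (ˈso:s.nub) (ˈmad.no:) (ˈta.ra).
Foot heads (stressed positions): 1, 3, 5, 7.
End Rule Rightmost: primary stress on the rightmost head = syllable 7.
Primary stress: syllable 7 → i:t.le.so:s.nub.mad.no:.ˈta.ra.

7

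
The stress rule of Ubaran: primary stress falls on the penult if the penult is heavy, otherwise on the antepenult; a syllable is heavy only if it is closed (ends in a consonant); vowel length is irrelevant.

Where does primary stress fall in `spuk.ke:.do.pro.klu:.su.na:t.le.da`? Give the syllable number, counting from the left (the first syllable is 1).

7

Weights: 7 na:t H, 8 le L, 9 da L.
The penult (syllable 8, le) is light, so stress falls on the antepenult (syllable 7, na:t).
Primary stress: syllable 7 → spuk.ke:.do.pro.klu:.su.ˈna:t.le.da.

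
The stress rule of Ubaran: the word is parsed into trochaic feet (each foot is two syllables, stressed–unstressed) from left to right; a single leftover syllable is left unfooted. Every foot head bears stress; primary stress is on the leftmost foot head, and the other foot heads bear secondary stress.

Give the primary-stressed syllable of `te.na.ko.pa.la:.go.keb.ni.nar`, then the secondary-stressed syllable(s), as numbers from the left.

primary 1, secondary 3, 5, 7

Parse left to right into trochaic (ˈσσ) feet: (ˈte.na) (ˈko.pa) (ˈla:.go) (ˈkeb.ni) nar. Syllable 9 is left unfooted.
Foot heads (stressed positions): 1, 3, 5, 7.
End Rule Leftmost: primary stress on the leftmost head = syllable 1.
Secondary stress on 3, 5, 7: ˈte.na.ˌko.pa.ˌla:.go.ˌkeb.ni.nar.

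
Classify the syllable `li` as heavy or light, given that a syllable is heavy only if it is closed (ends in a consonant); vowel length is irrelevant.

light

`li`: short vowel, open (no coda). Open (no coda) → light.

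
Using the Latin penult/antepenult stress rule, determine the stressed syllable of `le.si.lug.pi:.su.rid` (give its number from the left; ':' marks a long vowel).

Classical Latin: stress the penult if heavy (long vowel or closed), else the antepenult.
Weights: 4 pi: H, 5 su L, 6 rid H.
The penult (syllable 5, su) is light, so stress falls on the antepenult (syllable 4, pi:).
Stress on syllable 4: le.si.lug.ˈpi:.su.rid.

4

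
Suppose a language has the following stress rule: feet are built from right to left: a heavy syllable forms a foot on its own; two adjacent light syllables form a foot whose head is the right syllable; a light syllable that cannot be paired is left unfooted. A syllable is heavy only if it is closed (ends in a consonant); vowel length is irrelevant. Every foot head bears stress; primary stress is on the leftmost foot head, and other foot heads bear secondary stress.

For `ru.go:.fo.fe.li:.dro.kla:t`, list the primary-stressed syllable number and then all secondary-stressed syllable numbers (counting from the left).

Weights: 1 ru L, 2 go: L, 3 fo L, 4 fe L, 5 li: L, 6 dro L, 7 kla:t H.
Parse right to left (heavy = foot alone; LL = one foot; stranded L unfooted): (ru.ˈgo:) (fo.ˈfe) (li:.ˈdro) (ˈkla:t).
Foot heads: 2, 4, 6, 7.
Primary stress on the leftmost head = syllable 2.
Secondary stress on 4, 6, 7: ru.ˈgo:.fo.ˌfe.li:.ˌdro.ˌkla:t.

primary 2, secondary 4, 6, 7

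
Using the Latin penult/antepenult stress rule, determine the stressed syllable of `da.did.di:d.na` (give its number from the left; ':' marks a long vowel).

Classical Latin: stress the penult if heavy (long vowel or closed), else the antepenult.
Weights: 2 did H, 3 di:d H, 4 na L.
The penult (syllable 3, di:d) is heavy, so it takes stress.
Stress on syllable 3: da.did.ˈdi:d.na.

3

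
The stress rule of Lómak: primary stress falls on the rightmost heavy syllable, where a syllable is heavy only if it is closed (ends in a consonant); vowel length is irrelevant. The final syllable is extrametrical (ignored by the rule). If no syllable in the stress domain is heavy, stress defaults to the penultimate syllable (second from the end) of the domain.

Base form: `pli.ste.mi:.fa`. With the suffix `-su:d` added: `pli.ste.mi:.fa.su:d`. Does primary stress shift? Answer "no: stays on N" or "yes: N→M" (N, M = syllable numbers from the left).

yes: 2→3

Base `pli.ste.mi:.fa` (4 syllables):
  The final syllable (4, fa) is extrametrical; the stress domain is syllables 1–3.
  Weights: 1 pli L, 2 ste L, 3 mi: L.
  No heavy syllable in the domain; default to the penultimate syllable (second from the end) of the domain = syllable 2.
  → primary stress on syllable 2.
Suffixed `pli.ste.mi:.fa.su:d` (5 syllables):
  The final syllable (5, su:d) is extrametrical; the stress domain is syllables 1–4.
  Weights: 1 pli L, 2 ste L, 3 mi: L, 4 fa L.
  No heavy syllable in the domain; default to the penultimate syllable (second from the end) of the domain = syllable 3.
  → primary stress on syllable 3.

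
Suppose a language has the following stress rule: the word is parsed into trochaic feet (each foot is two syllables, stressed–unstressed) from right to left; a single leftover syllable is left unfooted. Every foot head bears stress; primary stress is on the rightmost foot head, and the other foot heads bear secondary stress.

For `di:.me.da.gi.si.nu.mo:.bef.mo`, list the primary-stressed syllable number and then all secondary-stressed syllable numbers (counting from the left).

Parse right to left into trochaic (ˈσσ) feet: di: (ˈme.da) (ˈgi.si) (ˈnu.mo:) (ˈbef.mo). Syllable 1 is left unfooted.
Foot heads (stressed positions): 2, 4, 6, 8.
End Rule Rightmost: primary stress on the rightmost head = syllable 8.
Secondary stress on 2, 4, 6: di:.ˌme.da.ˌgi.si.ˌnu.mo:.ˈbef.mo.

primary 8, secondary 2, 4, 6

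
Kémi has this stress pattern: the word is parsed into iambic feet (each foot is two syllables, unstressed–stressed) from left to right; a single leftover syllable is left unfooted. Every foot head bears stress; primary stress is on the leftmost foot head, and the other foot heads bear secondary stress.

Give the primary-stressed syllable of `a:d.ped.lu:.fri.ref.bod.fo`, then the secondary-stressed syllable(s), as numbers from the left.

primary 2, secondary 4, 6

Parse left to right into iambic (σˈσ) feet: (a:d.ˈped) (lu:.ˈfri) (ref.ˈbod) fo. Syllable 7 is left unfooted.
Foot heads (stressed positions): 2, 4, 6.
End Rule Leftmost: primary stress on the leftmost head = syllable 2.
Secondary stress on 4, 6: a:d.ˈped.lu:.ˌfri.ref.ˌbod.fo.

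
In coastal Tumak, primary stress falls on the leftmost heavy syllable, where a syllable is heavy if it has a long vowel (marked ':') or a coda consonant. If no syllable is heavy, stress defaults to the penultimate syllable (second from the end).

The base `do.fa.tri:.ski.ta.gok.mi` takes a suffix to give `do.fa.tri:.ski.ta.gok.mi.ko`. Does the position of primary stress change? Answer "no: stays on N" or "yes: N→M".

no: stays on 3

Base `do.fa.tri:.ski.ta.gok.mi` (7 syllables):
  Weights: 1 do L, 2 fa L, 3 tri: H, 4 ski L, 5 ta L, 6 gok H, 7 mi L.
  Heavy syllables in the domain: 3, 6. The leftmost is syllable 3 (tri:).
  → primary stress on syllable 3.
Suffixed `do.fa.tri:.ski.ta.gok.mi.ko` (8 syllables):
  Weights: 1 do L, 2 fa L, 3 tri: H, 4 ski L, 5 ta L, 6 gok H, 7 mi L, 8 ko L.
  Heavy syllables in the domain: 3, 6. The leftmost is syllable 3 (tri:).
  → primary stress on syllable 3.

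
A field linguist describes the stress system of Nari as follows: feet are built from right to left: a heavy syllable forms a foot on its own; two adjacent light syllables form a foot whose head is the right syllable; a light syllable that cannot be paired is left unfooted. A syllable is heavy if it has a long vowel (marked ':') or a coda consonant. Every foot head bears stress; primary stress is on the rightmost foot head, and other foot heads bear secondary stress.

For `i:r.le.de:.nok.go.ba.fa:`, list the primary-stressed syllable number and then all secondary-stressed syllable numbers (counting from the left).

Weights: 1 i:r H, 2 le L, 3 de: H, 4 nok H, 5 go L, 6 ba L, 7 fa: H.
Parse right to left (heavy = foot alone; LL = one foot; stranded L unfooted): (ˈi:r) le (ˈde:) (ˈnok) (go.ˈba) (ˈfa:).
Foot heads: 1, 3, 4, 6, 7.
Primary stress on the rightmost head = syllable 7.
Secondary stress on 1, 3, 4, 6: ˌi:r.le.ˌde:.ˌnok.go.ˌba.ˈfa:.

primary 7, secondary 1, 3, 4, 6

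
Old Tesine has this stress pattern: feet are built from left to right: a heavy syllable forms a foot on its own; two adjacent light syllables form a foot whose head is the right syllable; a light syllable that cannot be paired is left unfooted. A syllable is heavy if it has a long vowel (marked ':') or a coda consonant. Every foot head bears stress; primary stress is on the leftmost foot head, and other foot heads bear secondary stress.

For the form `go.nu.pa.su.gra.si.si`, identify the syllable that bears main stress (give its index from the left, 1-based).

Weights: 1 go L, 2 nu L, 3 pa L, 4 su L, 5 gra L, 6 si L, 7 si L.
Parse left to right (heavy = foot alone; LL = one foot; stranded L unfooted): (go.ˈnu) (pa.ˈsu) (gra.ˈsi) si.
Foot heads: 2, 4, 6.
Primary stress on the leftmost head = syllable 2.
Primary stress: syllable 2 → go.ˈnu.pa.su.gra.si.si.

2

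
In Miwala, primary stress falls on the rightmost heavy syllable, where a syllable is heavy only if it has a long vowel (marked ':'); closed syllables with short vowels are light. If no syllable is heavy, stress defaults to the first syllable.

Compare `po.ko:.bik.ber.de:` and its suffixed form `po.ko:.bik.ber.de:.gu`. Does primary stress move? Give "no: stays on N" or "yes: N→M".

Base `po.ko:.bik.ber.de:` (5 syllables):
  Weights: 1 po L, 2 ko: H, 3 bik L, 4 ber L, 5 de: H.
  Heavy syllables in the domain: 2, 5. The rightmost is syllable 5 (de:).
  → primary stress on syllable 5.
Suffixed `po.ko:.bik.ber.de:.gu` (6 syllables):
  Weights: 1 po L, 2 ko: H, 3 bik L, 4 ber L, 5 de: H, 6 gu L.
  Heavy syllables in the domain: 2, 5. The rightmost is syllable 5 (de:).
  → primary stress on syllable 5.

no: stays on 5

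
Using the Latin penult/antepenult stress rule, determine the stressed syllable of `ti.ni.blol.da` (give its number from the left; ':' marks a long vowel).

3

Classical Latin: stress the penult if heavy (long vowel or closed), else the antepenult.
Weights: 2 ni L, 3 blol H, 4 da L.
The penult (syllable 3, blol) is heavy, so it takes stress.
Stress on syllable 3: ti.ni.ˈblol.da.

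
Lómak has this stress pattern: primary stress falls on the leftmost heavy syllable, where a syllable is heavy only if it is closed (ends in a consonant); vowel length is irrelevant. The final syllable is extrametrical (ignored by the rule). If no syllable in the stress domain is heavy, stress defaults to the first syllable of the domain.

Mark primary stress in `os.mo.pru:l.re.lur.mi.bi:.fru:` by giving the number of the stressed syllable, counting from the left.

1

The final syllable (8, fru:) is extrametrical; the stress domain is syllables 1–7.
Weights: 1 os H, 2 mo L, 3 pru:l H, 4 re L, 5 lur H, 6 mi L, 7 bi: L.
Heavy syllables in the domain: 1, 3, 5. The leftmost is syllable 1 (os).
Primary stress: syllable 1 → ˈos.mo.pru:l.re.lur.mi.bi:.fru:.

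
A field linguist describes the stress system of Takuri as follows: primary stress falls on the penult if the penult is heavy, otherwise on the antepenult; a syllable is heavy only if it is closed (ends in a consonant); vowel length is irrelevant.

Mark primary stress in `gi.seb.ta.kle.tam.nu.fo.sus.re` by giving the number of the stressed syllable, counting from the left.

Weights: 7 fo L, 8 sus H, 9 re L.
The penult (syllable 8, sus) is heavy, so it takes stress.
Primary stress: syllable 8 → gi.seb.ta.kle.tam.nu.fo.ˈsus.re.

8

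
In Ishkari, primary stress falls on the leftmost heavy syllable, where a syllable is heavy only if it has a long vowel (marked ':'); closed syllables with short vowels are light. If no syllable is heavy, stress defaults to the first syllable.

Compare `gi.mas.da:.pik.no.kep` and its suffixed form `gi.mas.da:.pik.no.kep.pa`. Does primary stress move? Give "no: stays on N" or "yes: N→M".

no: stays on 3

Base `gi.mas.da:.pik.no.kep` (6 syllables):
  Weights: 1 gi L, 2 mas L, 3 da: H, 4 pik L, 5 no L, 6 kep L.
  Heavy syllables in the domain: 3. The leftmost is syllable 3 (da:).
  → primary stress on syllable 3.
Suffixed `gi.mas.da:.pik.no.kep.pa` (7 syllables):
  Weights: 1 gi L, 2 mas L, 3 da: H, 4 pik L, 5 no L, 6 kep L, 7 pa L.
  Heavy syllables in the domain: 3. The leftmost is syllable 3 (da:).
  → primary stress on syllable 3.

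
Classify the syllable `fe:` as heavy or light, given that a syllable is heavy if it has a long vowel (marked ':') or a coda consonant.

heavy

`fe:`: long vowel, open (no coda). Long vowel → heavy.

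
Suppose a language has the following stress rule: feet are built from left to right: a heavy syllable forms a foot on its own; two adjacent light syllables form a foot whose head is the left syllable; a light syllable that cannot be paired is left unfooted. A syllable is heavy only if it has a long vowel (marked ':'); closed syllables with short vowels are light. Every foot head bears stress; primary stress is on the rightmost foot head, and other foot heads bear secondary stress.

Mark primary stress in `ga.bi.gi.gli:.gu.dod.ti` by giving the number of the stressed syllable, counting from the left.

Weights: 1 ga L, 2 bi L, 3 gi L, 4 gli: H, 5 gu L, 6 dod L, 7 ti L.
Parse left to right (heavy = foot alone; LL = one foot; stranded L unfooted): (ˈga.bi) gi (ˈgli:) (ˈgu.dod) ti.
Foot heads: 1, 4, 5.
Primary stress on the rightmost head = syllable 5.
Primary stress: syllable 5 → ga.bi.gi.gli:.ˈgu.dod.ti.

5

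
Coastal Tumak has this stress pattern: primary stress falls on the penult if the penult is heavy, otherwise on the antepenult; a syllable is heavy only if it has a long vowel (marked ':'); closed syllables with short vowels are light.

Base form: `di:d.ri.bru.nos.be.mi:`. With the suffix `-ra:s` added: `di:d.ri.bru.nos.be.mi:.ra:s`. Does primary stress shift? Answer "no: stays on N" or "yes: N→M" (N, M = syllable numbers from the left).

Base `di:d.ri.bru.nos.be.mi:` (6 syllables):
  Weights: 4 nos L, 5 be L, 6 mi: H.
  The penult (syllable 5, be) is light, so stress falls on the antepenult (syllable 4, nos).
  → primary stress on syllable 4.
Suffixed `di:d.ri.bru.nos.be.mi:.ra:s` (7 syllables):
  Weights: 5 be L, 6 mi: H, 7 ra:s H.
  The penult (syllable 6, mi:) is heavy, so it takes stress.
  → primary stress on syllable 6.

yes: 4→6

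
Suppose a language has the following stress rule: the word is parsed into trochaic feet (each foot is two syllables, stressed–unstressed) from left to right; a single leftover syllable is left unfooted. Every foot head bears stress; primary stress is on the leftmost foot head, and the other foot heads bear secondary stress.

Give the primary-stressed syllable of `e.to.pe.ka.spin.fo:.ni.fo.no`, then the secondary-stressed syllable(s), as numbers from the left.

Parse left to right into trochaic (ˈσσ) feet: (ˈe.to) (ˈpe.ka) (ˈspin.fo:) (ˈni.fo) no. Syllable 9 is left unfooted.
Foot heads (stressed positions): 1, 3, 5, 7.
End Rule Leftmost: primary stress on the leftmost head = syllable 1.
Secondary stress on 3, 5, 7: ˈe.to.ˌpe.ka.ˌspin.fo:.ˌni.fo.no.

primary 1, secondary 3, 5, 7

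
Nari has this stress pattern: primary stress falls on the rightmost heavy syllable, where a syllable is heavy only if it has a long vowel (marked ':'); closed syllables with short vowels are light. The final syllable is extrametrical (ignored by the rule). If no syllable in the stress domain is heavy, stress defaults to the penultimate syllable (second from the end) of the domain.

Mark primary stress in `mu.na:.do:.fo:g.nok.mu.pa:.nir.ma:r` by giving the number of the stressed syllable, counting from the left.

7

The final syllable (9, ma:r) is extrametrical; the stress domain is syllables 1–8.
Weights: 1 mu L, 2 na: H, 3 do: H, 4 fo:g H, 5 nok L, 6 mu L, 7 pa: H, 8 nir L.
Heavy syllables in the domain: 2, 3, 4, 7. The rightmost is syllable 7 (pa:).
Primary stress: syllable 7 → mu.na:.do:.fo:g.nok.mu.ˈpa:.nir.ma:r.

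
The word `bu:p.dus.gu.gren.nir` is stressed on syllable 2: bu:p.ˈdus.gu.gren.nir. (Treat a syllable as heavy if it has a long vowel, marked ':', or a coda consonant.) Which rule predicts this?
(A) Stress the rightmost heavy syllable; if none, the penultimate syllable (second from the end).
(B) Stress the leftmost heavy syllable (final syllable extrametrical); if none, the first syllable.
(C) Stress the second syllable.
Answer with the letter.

C

Rule A → syllable 5 (observed: 2).
Rule B → syllable 1 (observed: 2).
Rule C → syllable 2 ✓.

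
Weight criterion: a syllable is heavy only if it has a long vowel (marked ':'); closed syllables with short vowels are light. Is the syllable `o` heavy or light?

light

`o`: short vowel, open (no coda). Short vowel → light.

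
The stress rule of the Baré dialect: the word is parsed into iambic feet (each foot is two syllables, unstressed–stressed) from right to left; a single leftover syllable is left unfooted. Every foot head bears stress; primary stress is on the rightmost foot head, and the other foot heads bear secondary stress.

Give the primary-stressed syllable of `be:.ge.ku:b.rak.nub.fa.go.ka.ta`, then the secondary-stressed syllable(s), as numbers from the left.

primary 9, secondary 3, 5, 7

Parse right to left into iambic (σˈσ) feet: be: (ge.ˈku:b) (rak.ˈnub) (fa.ˈgo) (ka.ˈta). Syllable 1 is left unfooted.
Foot heads (stressed positions): 3, 5, 7, 9.
End Rule Rightmost: primary stress on the rightmost head = syllable 9.
Secondary stress on 3, 5, 7: be:.ge.ˌku:b.rak.ˌnub.fa.ˌgo.ka.ˈta.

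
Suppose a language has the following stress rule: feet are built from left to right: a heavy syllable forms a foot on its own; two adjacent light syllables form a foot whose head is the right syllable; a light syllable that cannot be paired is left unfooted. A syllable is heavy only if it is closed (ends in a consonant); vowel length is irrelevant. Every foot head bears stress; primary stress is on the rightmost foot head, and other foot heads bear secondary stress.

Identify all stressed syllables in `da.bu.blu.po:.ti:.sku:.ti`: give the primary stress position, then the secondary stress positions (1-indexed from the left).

Weights: 1 da L, 2 bu L, 3 blu L, 4 po: L, 5 ti: L, 6 sku: L, 7 ti L.
Parse left to right (heavy = foot alone; LL = one foot; stranded L unfooted): (da.ˈbu) (blu.ˈpo:) (ti:.ˈsku:) ti.
Foot heads: 2, 4, 6.
Primary stress on the rightmost head = syllable 6.
Secondary stress on 2, 4: da.ˌbu.blu.ˌpo:.ti:.ˈsku:.ti.

primary 6, secondary 2, 4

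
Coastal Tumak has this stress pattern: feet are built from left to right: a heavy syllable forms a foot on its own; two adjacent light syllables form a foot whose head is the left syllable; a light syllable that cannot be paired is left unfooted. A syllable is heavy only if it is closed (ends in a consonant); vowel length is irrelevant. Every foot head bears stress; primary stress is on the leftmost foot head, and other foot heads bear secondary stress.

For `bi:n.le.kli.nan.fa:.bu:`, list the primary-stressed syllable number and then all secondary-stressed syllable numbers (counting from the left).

Weights: 1 bi:n H, 2 le L, 3 kli L, 4 nan H, 5 fa: L, 6 bu: L.
Parse left to right (heavy = foot alone; LL = one foot; stranded L unfooted): (ˈbi:n) (ˈle.kli) (ˈnan) (ˈfa:.bu:).
Foot heads: 1, 2, 4, 5.
Primary stress on the leftmost head = syllable 1.
Secondary stress on 2, 4, 5: ˈbi:n.ˌle.kli.ˌnan.ˌfa:.bu:.

primary 1, secondary 2, 4, 5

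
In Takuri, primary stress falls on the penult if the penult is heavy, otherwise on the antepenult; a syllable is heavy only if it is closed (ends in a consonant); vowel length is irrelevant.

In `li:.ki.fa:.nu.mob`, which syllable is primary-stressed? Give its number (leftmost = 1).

Weights: 3 fa: L, 4 nu L, 5 mob H.
The penult (syllable 4, nu) is light, so stress falls on the antepenult (syllable 3, fa:).
Primary stress: syllable 3 → li:.ki.ˈfa:.nu.mob.

3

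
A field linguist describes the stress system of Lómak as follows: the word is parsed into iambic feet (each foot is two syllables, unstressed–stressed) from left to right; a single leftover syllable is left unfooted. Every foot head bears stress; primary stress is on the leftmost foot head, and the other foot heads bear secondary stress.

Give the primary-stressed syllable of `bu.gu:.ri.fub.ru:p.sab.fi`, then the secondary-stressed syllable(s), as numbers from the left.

primary 2, secondary 4, 6

Parse left to right into iambic (σˈσ) feet: (bu.ˈgu:) (ri.ˈfub) (ru:p.ˈsab) fi. Syllable 7 is left unfooted.
Foot heads (stressed positions): 2, 4, 6.
End Rule Leftmost: primary stress on the leftmost head = syllable 2.
Secondary stress on 4, 6: bu.ˈgu:.ri.ˌfub.ru:p.ˌsab.fi.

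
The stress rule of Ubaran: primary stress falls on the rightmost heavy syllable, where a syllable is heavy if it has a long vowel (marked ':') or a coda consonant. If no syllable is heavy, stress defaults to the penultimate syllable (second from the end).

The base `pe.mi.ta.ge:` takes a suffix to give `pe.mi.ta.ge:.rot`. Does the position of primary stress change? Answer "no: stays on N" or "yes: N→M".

yes: 4→5

Base `pe.mi.ta.ge:` (4 syllables):
  Weights: 1 pe L, 2 mi L, 3 ta L, 4 ge: H.
  Heavy syllables in the domain: 4. The rightmost is syllable 4 (ge:).
  → primary stress on syllable 4.
Suffixed `pe.mi.ta.ge:.rot` (5 syllables):
  Weights: 1 pe L, 2 mi L, 3 ta L, 4 ge: H, 5 rot H.
  Heavy syllables in the domain: 4, 5. The rightmost is syllable 5 (rot).
  → primary stress on syllable 5.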